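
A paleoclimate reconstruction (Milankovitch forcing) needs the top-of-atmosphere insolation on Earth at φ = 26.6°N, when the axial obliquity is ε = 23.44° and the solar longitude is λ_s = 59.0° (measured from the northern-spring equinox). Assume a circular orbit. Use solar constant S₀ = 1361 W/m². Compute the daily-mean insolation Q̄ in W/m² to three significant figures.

Solar declination: sin δ = sin ε · sin λ_s = sin 23.44° × sin 59.0° = 0.34097, so δ = +19.936°.
cos H₀ = −tan(+26.6°) tan(+19.936°) = -0.1816, H₀ = 1.7534 rad.
Bracket: H₀ sin φ sin δ + cos φ cos δ sin H₀ = 1.7534×0.44776×0.34097 + 0.89415×0.94007×0.98337 = 0.267696 + 0.826585 = 1.094281.
Q̄ = (S₀/π) × [bracket] = (1361/π) × 1.094281 = 474.1 W/m².

Q̄ ≈ 474 W/m²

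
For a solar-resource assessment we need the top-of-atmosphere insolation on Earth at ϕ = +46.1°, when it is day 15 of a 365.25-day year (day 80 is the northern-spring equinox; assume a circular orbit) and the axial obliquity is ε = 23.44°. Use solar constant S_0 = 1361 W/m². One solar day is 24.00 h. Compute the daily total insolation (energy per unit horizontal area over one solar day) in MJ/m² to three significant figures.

11.0 MJ/m²

Solar longitude: L_s = 360° × (15 − 80)/365.25 = -64.066°, i.e. -64.066° + 360° = 295.934°.
sin δ = sin 23.44° × sin 295.934° = -0.35773, so δ = -20.961°.
cos h₀ = −tan(+46.1°) tan(-20.961°) = 0.3981, h₀ = 1.1614 rad.
Bracket: h₀ sin ϕ sin δ + cos ϕ cos δ sin h₀ = 1.1614×0.72055×-0.35773 + 0.69340×0.93383×0.91735 = -0.299365 + 0.594000 = 0.294635.
Q̄ = (S_0/π) × [bracket] = (1361/π) × 0.294635 = 127.64 W/m².
Daily total = Q̄ × 24.00 h × 3600 s/h = 127.64 × 24.00 × 3600 / 10⁶ = 11.03 MJ/m².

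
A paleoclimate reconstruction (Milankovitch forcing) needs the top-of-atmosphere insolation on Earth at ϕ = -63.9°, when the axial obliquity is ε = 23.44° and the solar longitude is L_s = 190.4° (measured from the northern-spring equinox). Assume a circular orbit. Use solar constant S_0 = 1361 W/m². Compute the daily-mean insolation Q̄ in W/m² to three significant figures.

Q̄ ≈ 236 W/m²

Solar declination: sin δ = sin ε · sin L_s = sin 23.44° × sin 190.4° = -0.07181, so δ = -4.118°.
cos h₀ = −tan(-63.9°) tan(-4.118°) = -0.1470, h₀ = 1.7183 rad.
Bracket: h₀ sin ϕ sin δ + cos ϕ cos δ sin h₀ = 1.7183×-0.89803×-0.07181 + 0.43994×0.99742×0.98914 = 0.110809 + 0.434040 = 0.544849.
Q̄ = (S_0/π) × [bracket] = (1361/π) × 0.544849 = 236.0 W/m².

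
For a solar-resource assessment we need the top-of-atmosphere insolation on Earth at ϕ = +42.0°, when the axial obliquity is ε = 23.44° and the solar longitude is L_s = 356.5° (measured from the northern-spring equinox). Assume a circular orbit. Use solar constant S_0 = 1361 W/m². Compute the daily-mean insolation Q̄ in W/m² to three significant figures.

Q̄ ≈ 311 W/m²

Solar declination: sin δ = sin ε · sin L_s = sin 23.44° × sin 356.5° = -0.02428, so δ = -1.392°.
cos h₀ = −tan(+42.0°) tan(-1.392°) = 0.0219, h₀ = 1.5489 rad.
Bracket: h₀ sin ϕ sin δ + cos ϕ cos δ sin h₀ = 1.5489×0.66913×-0.02428 + 0.74314×0.99971×0.99976 = -0.025164 + 0.742746 = 0.717582.
Q̄ = (S_0/π) × [bracket] = (1361/π) × 0.717582 = 310.9 W/m².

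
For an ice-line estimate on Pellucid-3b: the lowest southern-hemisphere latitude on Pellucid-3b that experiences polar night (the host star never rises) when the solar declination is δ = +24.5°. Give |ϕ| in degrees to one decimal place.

Polar night requires cos h₀ = −tan ϕ tan δ ≥ 1, i.e. tan ϕ tan δ ≤ −1.
The boundary is |tan ϕ| · |tan δ| = 1, so |ϕ| = 90° − |δ| = 90° − 24.5° = 65.5° in the southern hemisphere.

|ϕ| = 65.5°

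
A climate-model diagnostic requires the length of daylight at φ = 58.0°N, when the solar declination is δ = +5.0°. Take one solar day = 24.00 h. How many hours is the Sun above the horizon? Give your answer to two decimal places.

13.07 h

cos H₀ = −tan φ · tan δ = −tan(+58.0°) × tan(+5.000°) = -0.1400, so H₀ = 1.7113 rad = 98.05°.
Daylight = 2H₀/(2π) × 24.00 h = (1.7113/π) × 24.00 = 13.07 h.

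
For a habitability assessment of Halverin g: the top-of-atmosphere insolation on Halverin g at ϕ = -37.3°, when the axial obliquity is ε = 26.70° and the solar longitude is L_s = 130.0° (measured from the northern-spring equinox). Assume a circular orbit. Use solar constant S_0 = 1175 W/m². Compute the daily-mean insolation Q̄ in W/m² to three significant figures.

Q̄ ≈ 168 W/m²

Solar declination: sin δ = sin ε · sin L_s = sin 26.70° × sin 130.0° = 0.34420, so δ = +20.133°.
cos h₀ = −tan(-37.3°) tan(+20.133°) = 0.2793, h₀ = 1.2878 rad.
Bracket: h₀ sin ϕ sin δ + cos ϕ cos δ sin h₀ = 1.2878×-0.60599×0.34420 + 0.79547×0.93890×0.96021 = -0.268612 + 0.717149 = 0.448537.
Q̄ = (S_0/π) × [bracket] = (1175/π) × 0.448537 = 167.8 W/m².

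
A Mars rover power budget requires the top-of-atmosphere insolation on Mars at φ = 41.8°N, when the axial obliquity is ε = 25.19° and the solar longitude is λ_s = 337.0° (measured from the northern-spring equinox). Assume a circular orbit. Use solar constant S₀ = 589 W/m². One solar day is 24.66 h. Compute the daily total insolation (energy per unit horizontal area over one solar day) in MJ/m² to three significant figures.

9.48 MJ/m²

Solar declination: sin δ = sin ε · sin λ_s = sin 25.19° × sin 337.0° = -0.16630, so δ = -9.573°.
cos H₀ = −tan(+41.8°) tan(-9.573°) = 0.1508, H₀ = 1.4194 rad.
Bracket: H₀ sin φ sin δ + cos φ cos δ sin H₀ = 1.4194×0.66653×-0.16630 + 0.74548×0.98607×0.98857 = -0.157332 + 0.726693 = 0.569361.
Q̄ = (S₀/π) × [bracket] = (589/π) × 0.569361 = 106.75 W/m².
Daily total = Q̄ × 24.66 h × 3600 s/h = 106.75 × 24.66 × 3600 / 10⁶ = 9.477 MJ/m².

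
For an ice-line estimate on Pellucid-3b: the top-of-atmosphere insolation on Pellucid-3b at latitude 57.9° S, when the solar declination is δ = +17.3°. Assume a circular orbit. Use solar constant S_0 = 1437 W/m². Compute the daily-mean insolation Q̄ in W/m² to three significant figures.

cos h₀ = −tan(-57.9°) tan(+17.300°) = 0.4965, h₀ = 1.0512 rad.
Bracket: h₀ sin ϕ sin δ + cos ϕ cos δ sin h₀ = 1.0512×-0.84712×0.29737 + 0.53140×0.95476×0.86803 = -0.264806 + 0.440403 = 0.175597.
Q̄ = (S_0/π) × [bracket] = (1437/π) × 0.175597 = 80.32 W/m².

Q̄ ≈ 80.3 W/m²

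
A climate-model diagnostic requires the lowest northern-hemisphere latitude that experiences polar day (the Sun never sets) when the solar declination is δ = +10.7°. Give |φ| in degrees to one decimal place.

Polar day requires cos H₀ = −tan φ tan δ ≤ −1, i.e. tan φ tan δ ≥ 1.
The boundary is |tan φ| · |tan δ| = 1, so |φ| = 90° − |δ| = 90° − 10.7° = 79.3° in the northern hemisphere.

|φ| = 79.3°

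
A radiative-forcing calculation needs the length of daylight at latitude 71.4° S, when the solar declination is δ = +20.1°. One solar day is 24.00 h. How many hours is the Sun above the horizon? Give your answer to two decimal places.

0.00 h

cos H₀ = −tan φ · tan δ = 1.0874 ≥ 1, so the Sun never rises (polar night) and H₀ = 0.
Daylight = 2H₀/(2π) × 24.00 h = (0.0000/π) × 24.00 = 0.00 h.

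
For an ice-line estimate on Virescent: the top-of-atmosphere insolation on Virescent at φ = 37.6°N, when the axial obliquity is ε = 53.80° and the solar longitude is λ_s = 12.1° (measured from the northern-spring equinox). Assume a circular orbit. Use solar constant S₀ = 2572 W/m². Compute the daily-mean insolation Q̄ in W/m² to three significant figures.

Solar declination: sin δ = sin ε · sin λ_s = sin 53.80° × sin 12.1° = 0.16915, so δ = +9.739°.
cos H₀ = −tan(+37.6°) tan(+9.739°) = -0.1322, H₀ = 1.7034 rad.
Bracket: H₀ sin φ sin δ + cos φ cos δ sin H₀ = 1.7034×0.61015×0.16915 + 0.79229×0.98559×0.99123 = 0.175803 + 0.774025 = 0.949828.
Q̄ = (S₀/π) × [bracket] = (2572/π) × 0.949828 = 777.6 W/m².

Q̄ ≈ 778 W/m²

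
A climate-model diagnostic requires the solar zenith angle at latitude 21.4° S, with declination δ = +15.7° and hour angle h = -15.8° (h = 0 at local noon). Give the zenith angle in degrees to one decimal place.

θ_z = 40.2°

cos θ_z = sin ϕ sin δ + cos ϕ cos δ cos h = -0.098736 + 0.862455 = 0.763719.
θ_z = arccos(0.763719) = 40.2°.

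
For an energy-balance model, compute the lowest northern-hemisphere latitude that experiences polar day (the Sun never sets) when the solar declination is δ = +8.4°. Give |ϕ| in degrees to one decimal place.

Polar day requires cos h₀ = −tan ϕ tan δ ≤ −1, i.e. tan ϕ tan δ ≥ 1.
The boundary is |tan ϕ| · |tan δ| = 1, so |ϕ| = 90° − |δ| = 90° − 8.4° = 81.6° in the northern hemisphere.

|ϕ| = 81.6°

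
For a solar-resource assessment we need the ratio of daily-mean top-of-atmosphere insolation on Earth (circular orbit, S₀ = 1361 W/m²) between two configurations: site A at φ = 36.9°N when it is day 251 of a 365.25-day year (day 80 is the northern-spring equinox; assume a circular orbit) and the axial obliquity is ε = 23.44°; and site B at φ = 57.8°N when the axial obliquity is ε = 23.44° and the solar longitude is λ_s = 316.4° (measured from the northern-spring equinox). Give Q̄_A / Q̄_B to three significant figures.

— Configuration A (φ=+36.9°):
Solar longitude: λ_s = 360° × (251 − 80)/365.25 = 168.542°.
sin δ = sin 23.44° × sin 168.542° = 0.07902, so δ = +4.532°.
cos H₀ = −tan(+36.9°) tan(+4.532°) = -0.0595, H₀ = 1.6303 rad.
Bracket: H₀ sin φ sin δ + cos φ cos δ sin H₀ = 1.6303×0.60042×0.07902 + 0.79968×0.99687×0.99823 = 0.077350 + 0.795766 = 0.873116.
Q̄ = (S₀/π) × [bracket] = (1361/π) × 0.873116 = 378.25 W/m².
— Configuration B (φ=+57.8°):
Solar declination: sin δ = sin ε · sin λ_s = sin 23.44° × sin 316.4° = -0.27432, so δ = -15.922°.
cos H₀ = −tan(+57.8°) tan(-15.922°) = 0.4530, H₀ = 1.1007 rad.
Bracket: H₀ sin φ sin δ + cos φ cos δ sin H₀ = 1.1007×0.84619×-0.27432 + 0.53288×0.96164×0.89151 = -0.255502 + 0.456844 = 0.201342.
Q̄ = (S₀/π) × [bracket] = (1361/π) × 0.201342 = 87.225 W/m².
Ratio Q̄_A / Q̄_B = 378.25 / 87.225 = 4.336.

Q̄_A / Q̄_B ≈ 4.34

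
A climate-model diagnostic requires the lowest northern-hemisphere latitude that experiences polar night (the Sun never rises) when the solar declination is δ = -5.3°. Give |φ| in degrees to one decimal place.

|φ| = 84.7°

Polar night requires cos H₀ = −tan φ tan δ ≥ 1, i.e. tan φ tan δ ≤ −1.
The boundary is |tan φ| · |tan δ| = 1, so |φ| = 90° − |δ| = 90° − 5.3° = 84.7° in the northern hemisphere.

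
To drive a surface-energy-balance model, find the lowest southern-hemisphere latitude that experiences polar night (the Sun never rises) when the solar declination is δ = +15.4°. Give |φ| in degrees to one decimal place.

Polar night requires cos H₀ = −tan φ tan δ ≥ 1, i.e. tan φ tan δ ≤ −1.
The boundary is |tan φ| · |tan δ| = 1, so |φ| = 90° − |δ| = 90° − 15.4° = 74.6° in the southern hemisphere.

|φ| = 74.6°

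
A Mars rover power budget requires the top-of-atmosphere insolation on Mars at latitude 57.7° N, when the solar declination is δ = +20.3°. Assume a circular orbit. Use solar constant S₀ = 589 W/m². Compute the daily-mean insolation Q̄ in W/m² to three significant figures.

Q̄ ≈ 197 W/m²

cos H₀ = −tan(+57.7°) tan(+20.300°) = -0.5851, H₀ = 2.1959 rad.
Bracket: H₀ sin φ sin δ + cos φ cos δ sin H₀ = 2.1959×0.84526×0.34694 + 0.53435×0.93789×0.81093 = 0.643958 + 0.406407 = 1.050365.
Q̄ = (S₀/π) × [bracket] = (589/π) × 1.050365 = 196.9 W/m².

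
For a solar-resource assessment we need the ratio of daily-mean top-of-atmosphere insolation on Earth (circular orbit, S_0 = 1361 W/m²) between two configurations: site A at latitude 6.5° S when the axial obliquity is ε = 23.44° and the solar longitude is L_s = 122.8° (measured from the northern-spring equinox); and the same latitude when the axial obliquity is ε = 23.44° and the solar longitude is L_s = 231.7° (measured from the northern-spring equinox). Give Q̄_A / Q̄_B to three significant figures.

Q̄_A / Q̄_B ≈ 0.878

— Configuration A (ϕ=-6.5°):
Solar declination: sin δ = sin ε · sin L_s = sin 23.44° × sin 122.8° = 0.33437, so δ = +19.534°.
cos h₀ = −tan(-6.5°) tan(+19.534°) = 0.0404, h₀ = 1.5304 rad.
Bracket: h₀ sin ϕ sin δ + cos ϕ cos δ sin h₀ = 1.5304×-0.11320×0.33437 + 0.99357×0.94244×0.99918 = -0.057927 + 0.935612 = 0.877685.
Q̄ = (S_0/π) × [bracket] = (1361/π) × 0.877685 = 380.23 W/m².
— Configuration B (ϕ=-6.5°):
Solar declination: sin δ = sin ε · sin L_s = sin 23.44° × sin 231.7° = -0.31218, so δ = -18.190°.
cos h₀ = −tan(-6.5°) tan(-18.190°) = -0.0374, h₀ = 1.6082 rad.
Bracket: h₀ sin ϕ sin δ + cos ϕ cos δ sin h₀ = 1.6082×-0.11320×-0.31218 + 0.99357×0.95002×0.99930 = 0.056832 + 0.943251 = 1.000083.
Q̄ = (S_0/π) × [bracket] = (1361/π) × 1.000083 = 433.26 W/m².
Ratio Q̄_A / Q̄_B = 380.23 / 433.26 = 0.8776.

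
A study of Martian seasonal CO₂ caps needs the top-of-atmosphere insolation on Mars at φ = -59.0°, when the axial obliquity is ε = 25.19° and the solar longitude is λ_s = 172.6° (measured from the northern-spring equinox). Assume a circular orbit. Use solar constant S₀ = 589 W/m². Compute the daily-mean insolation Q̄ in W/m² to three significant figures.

Q̄ ≈ 83.0 W/m²

Solar declination: sin δ = sin ε · sin λ_s = sin 25.19° × sin 172.6° = 0.05482, so δ = +3.142°.
cos H₀ = −tan(-59.0°) tan(+3.142°) = 0.0914, H₀ = 1.4793 rad.
Bracket: H₀ sin φ sin δ + cos φ cos δ sin H₀ = 1.4793×-0.85717×0.05482 + 0.51504×0.99850×0.99582 = -0.069512 + 0.512118 = 0.442606.
Q̄ = (S₀/π) × [bracket] = (589/π) × 0.442606 = 82.98 W/m².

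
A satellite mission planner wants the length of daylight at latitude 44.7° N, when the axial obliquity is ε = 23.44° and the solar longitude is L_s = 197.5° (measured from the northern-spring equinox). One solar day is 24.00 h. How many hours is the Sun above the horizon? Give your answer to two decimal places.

Solar declination: sin δ = sin ε · sin L_s = sin 23.44° × sin 197.5° = -0.11962, so δ = -6.870°.
cos h₀ = −tan ϕ · tan δ = −tan(+44.7°) × tan(-6.870°) = 0.1192, so h₀ = 1.4513 rad = 83.15°.
Daylight = 2h₀/(2π) × 24.00 h = (1.4513/π) × 24.00 = 11.09 h.

11.09 h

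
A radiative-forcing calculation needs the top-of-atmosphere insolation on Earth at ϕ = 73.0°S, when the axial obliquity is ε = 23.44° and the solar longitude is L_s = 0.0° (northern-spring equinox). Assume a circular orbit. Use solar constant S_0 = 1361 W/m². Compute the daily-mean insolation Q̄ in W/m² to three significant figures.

Solar declination: sin δ = sin ε · sin L_s = sin 23.44° × sin 0.0° = 0.00000, so δ = +0.000°.
cos h₀ = −tan(-73.0°) tan(+0.000°) = 0.0000, h₀ = 1.5708 rad.
Bracket: h₀ sin ϕ sin δ + cos ϕ cos δ sin h₀ = 1.5708×-0.95630×0.00000 + 0.29237×1.00000×1.00000 = -0.000000 + 0.292370 = 0.292370.
Q̄ = (S_0/π) × [bracket] = (1361/π) × 0.292370 = 126.7 W/m².

Q̄ ≈ 127 W/m²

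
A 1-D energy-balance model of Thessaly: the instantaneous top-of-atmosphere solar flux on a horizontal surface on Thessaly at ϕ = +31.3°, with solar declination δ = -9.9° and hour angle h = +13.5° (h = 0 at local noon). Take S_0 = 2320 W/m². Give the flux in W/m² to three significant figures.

1.69e+03 W/m²

cos θ_z = sin ϕ sin δ + cos ϕ cos δ cos h = -0.089320 + 0.818478 = 0.729158.
Flux = S_0 · cos θ_z = 2320 × 0.729158 = 1692 W/m².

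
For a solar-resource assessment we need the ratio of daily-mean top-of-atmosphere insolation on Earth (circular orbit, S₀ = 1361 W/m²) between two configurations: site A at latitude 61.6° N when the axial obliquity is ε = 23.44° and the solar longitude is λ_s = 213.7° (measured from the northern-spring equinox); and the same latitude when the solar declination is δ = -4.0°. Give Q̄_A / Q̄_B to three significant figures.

Q̄_A / Q̄_B ≈ 0.524

— Configuration A (φ=+61.6°):
Solar declination: sin δ = sin ε · sin λ_s = sin 23.44° × sin 213.7° = -0.22071, so δ = -12.751°.
cos H₀ = −tan(+61.6°) tan(-12.751°) = 0.4185, H₀ = 1.1390 rad.
Bracket: H₀ sin φ sin δ + cos φ cos δ sin H₀ = 1.1390×0.87965×-0.22071 + 0.47562×0.97534×0.90821 = -0.221134 + 0.421311 = 0.200177.
Q̄ = (S₀/π) × [bracket] = (1361/π) × 0.200177 = 86.721 W/m².
— Configuration B (φ=+61.6°):
cos H₀ = −tan(+61.6°) tan(-4.000°) = 0.1293, H₀ = 1.4411 rad.
Bracket: H₀ sin φ sin δ + cos φ cos δ sin H₀ = 1.4411×0.87965×-0.06976 + 0.47562×0.99756×0.99160 = -0.088432 + 0.470474 = 0.382042.
Q̄ = (S₀/π) × [bracket] = (1361/π) × 0.382042 = 165.51 W/m².
Ratio Q̄_A / Q̄_B = 86.721 / 165.51 = 0.5240.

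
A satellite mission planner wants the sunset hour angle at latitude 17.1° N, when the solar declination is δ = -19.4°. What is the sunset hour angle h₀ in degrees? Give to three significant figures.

cos h₀ = −tan ϕ · tan δ = −tan(+17.1°) × tan(-19.400°) = 0.1083, so h₀ = 1.4622 rad = 83.78°.

h₀ = 83.8°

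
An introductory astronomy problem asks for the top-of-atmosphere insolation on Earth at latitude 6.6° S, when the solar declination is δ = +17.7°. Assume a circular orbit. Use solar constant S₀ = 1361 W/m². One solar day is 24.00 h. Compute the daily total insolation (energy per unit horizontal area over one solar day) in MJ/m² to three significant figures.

33.4 MJ/m²

cos H₀ = −tan(-6.6°) tan(+17.700°) = 0.0369, H₀ = 1.5339 rad.
Bracket: H₀ sin φ sin δ + cos φ cos δ sin H₀ = 1.5339×-0.11494×0.30403 + 0.99337×0.95266×0.99932 = -0.053602 + 0.945700 = 0.892098.
Q̄ = (S₀/π) × [bracket] = (1361/π) × 0.892098 = 386.47 W/m².
Daily total = Q̄ × 24.00 h × 3600 s/h = 386.47 × 24.00 × 3600 / 10⁶ = 33.39 MJ/m².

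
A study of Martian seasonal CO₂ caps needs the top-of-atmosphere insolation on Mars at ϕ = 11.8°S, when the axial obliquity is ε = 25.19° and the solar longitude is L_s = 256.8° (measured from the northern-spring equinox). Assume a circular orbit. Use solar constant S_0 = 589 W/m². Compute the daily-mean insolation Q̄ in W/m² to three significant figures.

Q̄ ≈ 193 W/m²

Solar declination: sin δ = sin ε · sin L_s = sin 25.19° × sin 256.8° = -0.41438, so δ = -24.480°.
cos h₀ = −tan(-11.8°) tan(-24.480°) = -0.0951, h₀ = 1.6661 rad.
Bracket: h₀ sin ϕ sin δ + cos ϕ cos δ sin h₀ = 1.6661×-0.20450×-0.41438 + 0.97887×0.91011×0.99547 = 0.141186 + 0.886844 = 1.028030.
Q̄ = (S_0/π) × [bracket] = (589/π) × 1.028030 = 192.7 W/m².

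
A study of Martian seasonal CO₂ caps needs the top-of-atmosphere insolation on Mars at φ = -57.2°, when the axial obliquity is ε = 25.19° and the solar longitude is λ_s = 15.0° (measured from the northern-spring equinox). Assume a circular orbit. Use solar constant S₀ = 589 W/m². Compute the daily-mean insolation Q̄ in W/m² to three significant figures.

Solar declination: sin δ = sin ε · sin λ_s = sin 25.19° × sin 15.0° = 0.11016, so δ = +6.324°.
cos H₀ = −tan(-57.2°) tan(+6.324°) = 0.1720, H₀ = 1.3980 rad.
Bracket: H₀ sin φ sin δ + cos φ cos δ sin H₀ = 1.3980×-0.84057×0.11016 + 0.54171×0.99391×0.98510 = -0.129451 + 0.530389 = 0.400938.
Q̄ = (S₀/π) × [bracket] = (589/π) × 0.400938 = 75.17 W/m².

Q̄ ≈ 75.2 W/m²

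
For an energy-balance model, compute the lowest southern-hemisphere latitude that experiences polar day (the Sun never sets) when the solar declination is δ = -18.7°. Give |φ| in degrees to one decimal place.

Polar day requires cos H₀ = −tan φ tan δ ≤ −1, i.e. tan φ tan δ ≥ 1.
The boundary is |tan φ| · |tan δ| = 1, so |φ| = 90° − |δ| = 90° − 18.7° = 71.3° in the southern hemisphere.

|φ| = 71.3°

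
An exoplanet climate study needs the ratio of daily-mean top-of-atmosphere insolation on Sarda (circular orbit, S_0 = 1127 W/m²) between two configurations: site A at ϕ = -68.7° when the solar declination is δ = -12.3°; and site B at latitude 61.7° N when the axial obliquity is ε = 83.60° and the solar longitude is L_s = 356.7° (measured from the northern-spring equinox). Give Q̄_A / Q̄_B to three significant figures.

— Configuration A (ϕ=-68.7°):
cos h₀ = −tan(-68.7°) tan(-12.300°) = -0.5592, h₀ = 2.1643 rad.
Bracket: h₀ sin ϕ sin δ + cos ϕ cos δ sin h₀ = 2.1643×-0.93169×-0.21303 + 0.36325×0.97705×0.82901 = 0.429566 + 0.294227 = 0.723793.
Q̄ = (S_0/π) × [bracket] = (1127/π) × 0.723793 = 259.65 W/m².
— Configuration B (ϕ=+61.7°):
Solar declination: sin δ = sin ε · sin L_s = sin 83.60° × sin 356.7° = -0.05721, so δ = -3.279°.
cos h₀ = −tan(+61.7°) tan(-3.279°) = 0.1064, h₀ = 1.4642 rad.
Bracket: h₀ sin ϕ sin δ + cos ϕ cos δ sin h₀ = 1.4642×0.88048×-0.05721 + 0.47409×0.99836×0.99432 = -0.073755 + 0.470624 = 0.396869.
Q̄ = (S_0/π) × [bracket] = (1127/π) × 0.396869 = 142.37 W/m².
Ratio Q̄_A / Q̄_B = 259.65 / 142.37 = 1.824.

Q̄_A / Q̄_B ≈ 1.82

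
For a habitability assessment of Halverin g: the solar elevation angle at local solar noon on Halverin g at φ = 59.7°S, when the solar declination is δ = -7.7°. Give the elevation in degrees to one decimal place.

At local noon the hour angle is zero, so the zenith angle equals |φ − δ| = |-59.7° − (-7.700°)| = 52.000°.
Elevation = 90° − 52.000° = 38.0°.

38.0°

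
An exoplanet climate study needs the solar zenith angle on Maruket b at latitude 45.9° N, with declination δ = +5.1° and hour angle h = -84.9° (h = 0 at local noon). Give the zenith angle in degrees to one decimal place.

θ_z = 82.8°

cos θ_z = sin ϕ sin δ + cos ϕ cos δ cos h = 0.063837 + 0.061618 = 0.125455.
θ_z = arccos(0.125455) = 82.8°.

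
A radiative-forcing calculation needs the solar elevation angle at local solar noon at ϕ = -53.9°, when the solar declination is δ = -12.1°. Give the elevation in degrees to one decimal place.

48.2°

At local noon the hour angle is zero, so the zenith angle equals |ϕ − δ| = |-53.9° − (-12.100°)| = 41.800°.
Elevation = 90° − 41.800° = 48.2°.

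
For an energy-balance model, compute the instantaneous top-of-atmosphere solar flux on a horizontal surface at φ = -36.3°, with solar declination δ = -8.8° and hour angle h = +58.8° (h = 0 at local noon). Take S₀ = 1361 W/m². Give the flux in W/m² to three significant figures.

685 W/m²

cos θ_z = sin φ sin δ + cos φ cos δ cos h = 0.090570 + 0.412578 = 0.503148.
Flux = S₀ · cos θ_z = 1361 × 0.503148 = 684.8 W/m².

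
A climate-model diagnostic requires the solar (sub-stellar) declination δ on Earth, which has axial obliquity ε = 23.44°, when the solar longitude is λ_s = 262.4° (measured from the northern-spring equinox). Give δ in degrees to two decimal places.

sin δ = sin ε · sin λ_s = sin 23.44° × sin 262.4° = -0.394294.
δ = arcsin(-0.394294) = -23.22°.

δ = -23.22°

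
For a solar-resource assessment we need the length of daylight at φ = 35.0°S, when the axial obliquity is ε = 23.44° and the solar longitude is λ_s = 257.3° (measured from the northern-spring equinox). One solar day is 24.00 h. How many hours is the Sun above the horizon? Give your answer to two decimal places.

Solar declination: sin δ = sin ε · sin λ_s = sin 23.44° × sin 257.3° = -0.38806, so δ = -22.834°.
cos H₀ = −tan φ · tan δ = −tan(-35.0°) × tan(-22.834°) = -0.2948, so H₀ = 1.8701 rad = 107.15°.
Daylight = 2H₀/(2π) × 24.00 h = (1.8701/π) × 24.00 = 14.29 h.

14.29 h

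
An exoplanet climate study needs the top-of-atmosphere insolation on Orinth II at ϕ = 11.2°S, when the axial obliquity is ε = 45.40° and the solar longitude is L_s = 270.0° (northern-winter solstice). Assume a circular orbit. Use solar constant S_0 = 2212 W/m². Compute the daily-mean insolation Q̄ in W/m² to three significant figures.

Q̄ ≈ 648 W/m²

Solar declination: sin δ = sin ε · sin L_s = sin 45.40° × sin 270.0° = -0.71203, so δ = -45.400°.
cos h₀ = −tan(-11.2°) tan(-45.400°) = -0.2008, h₀ = 1.7730 rad.
Bracket: h₀ sin ϕ sin δ + cos ϕ cos δ sin h₀ = 1.7730×-0.19423×-0.71203 + 0.98096×0.70215×0.97963 = 0.245202 + 0.674751 = 0.919953.
Q̄ = (S_0/π) × [bracket] = (2212/π) × 0.919953 = 647.7 W/m².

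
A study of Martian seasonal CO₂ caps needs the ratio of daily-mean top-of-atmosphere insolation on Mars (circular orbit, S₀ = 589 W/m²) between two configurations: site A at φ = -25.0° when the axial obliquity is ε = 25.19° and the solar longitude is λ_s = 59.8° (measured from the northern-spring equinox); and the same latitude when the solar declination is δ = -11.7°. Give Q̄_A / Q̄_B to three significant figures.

— Configuration A (φ=-25.0°):
Solar declination: sin δ = sin ε · sin λ_s = sin 25.19° × sin 59.8° = 0.36785, so δ = +21.583°.
cos H₀ = −tan(-25.0°) tan(+21.583°) = 0.1845, H₀ = 1.3853 rad.
Bracket: H₀ sin φ sin δ + cos φ cos δ sin H₀ = 1.3853×-0.42262×0.36785 + 0.90631×0.92988×0.98284 = -0.215360 + 0.828298 = 0.612938.
Q̄ = (S₀/π) × [bracket] = (589/π) × 0.612938 = 114.92 W/m².
— Configuration B (φ=-25.0°):
cos H₀ = −tan(-25.0°) tan(-11.700°) = -0.0966, H₀ = 1.6675 rad.
Bracket: H₀ sin φ sin δ + cos φ cos δ sin H₀ = 1.6675×-0.42262×-0.20279 + 0.90631×0.97922×0.99533 = 0.142910 + 0.883332 = 1.026242.
Q̄ = (S₀/π) × [bracket] = (589/π) × 1.026242 = 192.40 W/m².
Ratio Q̄_A / Q̄_B = 114.92 / 192.40 = 0.5973.

Q̄_A / Q̄_B ≈ 0.597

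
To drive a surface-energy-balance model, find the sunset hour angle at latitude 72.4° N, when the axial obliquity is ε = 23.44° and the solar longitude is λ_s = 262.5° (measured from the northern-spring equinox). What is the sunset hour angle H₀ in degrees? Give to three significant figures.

H₀ = 0.00°

Solar declination: sin δ = sin ε · sin λ_s = sin 23.44° × sin 262.5° = -0.39439, so δ = -23.228°.
cos H₀ = −tan φ · tan δ = 1.3529 ≥ 1, so the Sun never rises (polar night) and H₀ = 0.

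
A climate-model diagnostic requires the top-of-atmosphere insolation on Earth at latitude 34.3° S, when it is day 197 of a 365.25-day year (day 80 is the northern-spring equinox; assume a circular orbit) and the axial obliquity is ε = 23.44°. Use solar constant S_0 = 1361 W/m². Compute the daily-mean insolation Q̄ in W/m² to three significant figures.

Solar longitude: L_s = 360° × (197 − 80)/365.25 = 115.318°.
sin δ = sin 23.44° × sin 115.318° = 0.35958, so δ = +21.074°.
cos h₀ = −tan(-34.3°) tan(+21.074°) = 0.2629, h₀ = 1.3048 rad.
Bracket: h₀ sin ϕ sin δ + cos ϕ cos δ sin h₀ = 1.3048×-0.56353×0.35958 + 0.82610×0.93311×0.96483 = -0.264397 + 0.743732 = 0.479335.
Q̄ = (S_0/π) × [bracket] = (1361/π) × 0.479335 = 207.7 W/m².

Q̄ ≈ 208 W/m²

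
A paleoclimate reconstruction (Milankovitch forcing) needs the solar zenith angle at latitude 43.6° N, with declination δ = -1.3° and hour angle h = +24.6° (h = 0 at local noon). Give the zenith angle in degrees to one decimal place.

θ_z = 50.0°

cos θ_z = sin φ sin δ + cos φ cos δ cos h = -0.015646 + 0.658274 = 0.642628.
θ_z = arccos(0.642628) = 50.0°.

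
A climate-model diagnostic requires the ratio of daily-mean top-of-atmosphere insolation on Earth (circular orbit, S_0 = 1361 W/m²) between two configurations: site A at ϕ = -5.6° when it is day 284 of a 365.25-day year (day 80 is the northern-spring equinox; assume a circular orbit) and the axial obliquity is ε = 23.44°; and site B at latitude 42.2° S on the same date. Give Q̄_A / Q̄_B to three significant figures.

Q̄_A / Q̄_B ≈ 1.13

— Configuration A (ϕ=-5.6°):
Solar longitude: L_s = 360° × (284 − 80)/365.25 = 201.068°.
sin δ = sin 23.44° × sin 201.068° = -0.14299, so δ = -8.221°.
cos h₀ = −tan(-5.6°) tan(-8.221°) = -0.0142, h₀ = 1.5850 rad.
Bracket: h₀ sin ϕ sin δ + cos ϕ cos δ sin h₀ = 1.5850×-0.09758×-0.14299 + 0.99523×0.98972×0.99990 = 0.022115 + 0.984901 = 1.007016.
Q̄ = (S_0/π) × [bracket] = (1361/π) × 1.007016 = 436.26 W/m².
— Configuration B (ϕ=-42.2°):
cos h₀ = −tan(-42.2°) tan(-8.221°) = -0.1310, h₀ = 1.7022 rad.
Bracket: h₀ sin ϕ sin δ + cos ϕ cos δ sin h₀ = 1.7022×-0.67172×-0.14299 + 0.74080×0.98972×0.99138 = 0.163495 + 0.726865 = 0.890360.
Q̄ = (S_0/π) × [bracket] = (1361/π) × 0.890360 = 385.72 W/m².
Ratio Q̄_A / Q̄_B = 436.26 / 385.72 = 1.131.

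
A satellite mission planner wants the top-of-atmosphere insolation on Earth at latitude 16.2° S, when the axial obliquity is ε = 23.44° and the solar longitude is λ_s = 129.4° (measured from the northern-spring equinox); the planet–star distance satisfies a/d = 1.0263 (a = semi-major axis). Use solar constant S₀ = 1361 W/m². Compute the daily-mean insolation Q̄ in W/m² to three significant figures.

Solar declination: sin δ = sin ε · sin λ_s = sin 23.44° × sin 129.4° = 0.30738, so δ = +17.902°.
cos H₀ = −tan(-16.2°) tan(+17.902°) = 0.0938, H₀ = 1.4768 rad.
Bracket: H₀ sin φ sin δ + cos φ cos δ sin H₀ = 1.4768×-0.27899×0.30738 + 0.96029×0.95159×0.99559 = -0.126644 + 0.909772 = 0.783128.
Inverse-square distance factor (a/d)² = 1.0263² = 1.053292.
Q̄ = (S₀/π) × 1.053292 × [bracket] = (1361/π) × 1.053292 × 0.783128 = 357.3 W/m².

Q̄ ≈ 357 W/m²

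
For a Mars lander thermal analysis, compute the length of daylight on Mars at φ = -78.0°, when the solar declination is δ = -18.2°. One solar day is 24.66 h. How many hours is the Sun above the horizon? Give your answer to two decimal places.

Sunrise equation: cos H₀ = −tan φ · tan δ = -1.5468 ≤ −1, so the Sun never sets (polar day) and H₀ = π.
Daylight = 2H₀/(2π) × 24.66 h = (3.1416/π) × 24.66 = 24.66 h.

24.66 h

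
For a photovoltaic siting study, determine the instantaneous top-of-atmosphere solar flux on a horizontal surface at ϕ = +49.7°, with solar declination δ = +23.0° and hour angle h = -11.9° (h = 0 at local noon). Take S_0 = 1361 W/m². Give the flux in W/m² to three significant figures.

cos θ_z = sin ϕ sin δ + cos ϕ cos δ cos h = 0.297998 + 0.582578 = 0.880576.
Flux = S_0 · cos θ_z = 1361 × 0.880576 = 1198 W/m².

1.20e+03 W/m²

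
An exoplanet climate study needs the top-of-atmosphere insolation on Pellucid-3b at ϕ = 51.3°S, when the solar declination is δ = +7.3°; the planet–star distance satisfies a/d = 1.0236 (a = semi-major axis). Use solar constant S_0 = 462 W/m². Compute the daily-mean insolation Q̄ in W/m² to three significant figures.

cos h₀ = −tan(-51.3°) tan(+7.300°) = 0.1599, h₀ = 1.4102 rad.
Bracket: h₀ sin ϕ sin δ + cos ϕ cos δ sin h₀ = 1.4102×-0.78043×0.12706 + 0.62524×0.99189×0.98713 = -0.139837 + 0.612188 = 0.472351.
Inverse-square distance factor (a/d)² = 1.0236² = 1.047757.
Q̄ = (S_0/π) × 1.047757 × [bracket] = (462/π) × 1.047757 × 0.472351 = 72.78 W/m².

Q̄ ≈ 72.8 W/m²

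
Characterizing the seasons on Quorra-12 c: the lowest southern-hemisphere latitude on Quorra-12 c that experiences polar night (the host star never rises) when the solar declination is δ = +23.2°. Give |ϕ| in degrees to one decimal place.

|ϕ| = 66.8°

Polar night requires cos h₀ = −tan ϕ tan δ ≥ 1, i.e. tan ϕ tan δ ≤ −1.
The boundary is |tan ϕ| · |tan δ| = 1, so |ϕ| = 90° − |δ| = 90° − 23.2° = 66.8° in the southern hemisphere.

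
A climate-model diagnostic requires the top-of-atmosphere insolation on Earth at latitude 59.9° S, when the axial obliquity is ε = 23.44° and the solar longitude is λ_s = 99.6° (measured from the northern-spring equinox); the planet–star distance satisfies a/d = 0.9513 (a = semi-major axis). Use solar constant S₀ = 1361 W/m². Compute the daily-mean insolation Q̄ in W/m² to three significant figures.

Q̄ ≈ 23.5 W/m²

Solar declination: sin δ = sin ε · sin λ_s = sin 23.44° × sin 99.6° = 0.39222, so δ = +23.093°.
cos H₀ = −tan(-59.9°) tan(+23.093°) = 0.7355, H₀ = 0.7443 rad.
Bracket: H₀ sin φ sin δ + cos φ cos δ sin H₀ = 0.7443×-0.86515×0.39222 + 0.50151×0.91987×0.67747 = -0.252563 + 0.312533 = 0.059970.
Inverse-square distance factor (a/d)² = 0.9513² = 0.904972.
Q̄ = (S₀/π) × 0.904972 × [bracket] = (1361/π) × 0.904972 × 0.059970 = 23.51 W/m².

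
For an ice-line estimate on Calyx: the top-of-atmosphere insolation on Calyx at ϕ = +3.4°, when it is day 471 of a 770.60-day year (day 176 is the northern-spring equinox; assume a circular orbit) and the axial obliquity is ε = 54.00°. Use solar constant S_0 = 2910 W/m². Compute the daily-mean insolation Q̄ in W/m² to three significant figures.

Q̄ ≈ 824 W/m²

Solar longitude: L_s = 360° × (471 − 176)/770.60 = 137.815°.
sin δ = sin 54.00° × sin 137.815° = 0.54328, so δ = +32.907°.
cos h₀ = −tan(+3.4°) tan(+32.907°) = -0.0384, h₀ = 1.6093 rad.
Bracket: h₀ sin ϕ sin δ + cos ϕ cos δ sin h₀ = 1.6093×0.05931×0.54328 + 0.99824×0.83955×0.99926 = 0.051855 + 0.837452 = 0.889307.
Q̄ = (S_0/π) × [bracket] = (2910/π) × 0.889307 = 823.7 W/m².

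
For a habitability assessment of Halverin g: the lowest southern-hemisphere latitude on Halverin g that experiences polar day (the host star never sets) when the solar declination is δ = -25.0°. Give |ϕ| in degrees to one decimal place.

|ϕ| = 65.0°

Polar day requires cos h₀ = −tan ϕ tan δ ≤ −1, i.e. tan ϕ tan δ ≥ 1.
The boundary is |tan ϕ| · |tan δ| = 1, so |ϕ| = 90° − |δ| = 90° − 25.0° = 65.0° in the southern hemisphere.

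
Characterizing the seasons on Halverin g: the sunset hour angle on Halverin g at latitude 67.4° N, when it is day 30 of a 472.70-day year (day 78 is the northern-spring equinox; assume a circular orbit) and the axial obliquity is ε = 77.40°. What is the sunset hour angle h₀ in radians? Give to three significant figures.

h₀ = 0.00 rad

Solar longitude: L_s = 360° × (30 − 78)/472.70 = -36.556°, i.e. -36.556° + 360° = 323.444°.
sin δ = sin 77.40° × sin 323.444° = -0.58126, so δ = -35.539°.
cos h₀ = −tan ϕ · tan δ = 1.7161 ≥ 1, so the host star never rises (polar night) and h₀ = 0.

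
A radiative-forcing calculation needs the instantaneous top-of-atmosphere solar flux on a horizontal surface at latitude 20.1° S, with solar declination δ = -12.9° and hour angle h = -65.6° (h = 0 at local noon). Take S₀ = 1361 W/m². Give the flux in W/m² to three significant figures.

cos θ_z = sin φ sin δ + cos φ cos δ cos h = 0.076722 + 0.378153 = 0.454875.
Flux = S₀ · cos θ_z = 1361 × 0.454875 = 619.1 W/m².

619 W/m²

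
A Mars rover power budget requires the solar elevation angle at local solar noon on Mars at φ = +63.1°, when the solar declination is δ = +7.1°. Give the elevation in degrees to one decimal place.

34.0°

At local noon the hour angle is zero, so the zenith angle equals |φ − δ| = |+63.1° − (+7.100°)| = 56.000°.
Elevation = 90° − 56.000° = 34.0°.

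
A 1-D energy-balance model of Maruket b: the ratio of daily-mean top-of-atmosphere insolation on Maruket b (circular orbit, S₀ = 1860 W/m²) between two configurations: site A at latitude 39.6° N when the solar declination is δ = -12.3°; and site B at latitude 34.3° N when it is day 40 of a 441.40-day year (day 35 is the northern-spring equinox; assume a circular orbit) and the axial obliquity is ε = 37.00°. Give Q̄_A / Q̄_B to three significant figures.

Q̄_A / Q̄_B ≈ 0.639

— Configuration A (φ=+39.6°):
cos H₀ = −tan(+39.6°) tan(-12.300°) = 0.1804, H₀ = 1.3894 rad.
Bracket: H₀ sin φ sin δ + cos φ cos δ sin H₀ = 1.3894×0.63742×-0.21303 + 0.77051×0.97705×0.98360 = -0.188666 + 0.740480 = 0.551814.
Q̄ = (S₀/π) × [bracket] = (1860/π) × 0.551814 = 326.71 W/m².
— Configuration B (φ=+34.3°):
Solar longitude: λ_s = 360° × (40 − 35)/441.40 = 4.078°.
sin δ = sin 37.00° × sin 4.078° = 0.04280, so δ = +2.453°.
cos H₀ = −tan(+34.3°) tan(+2.453°) = -0.0292, H₀ = 1.6000 rad.
Bracket: H₀ sin φ sin δ + cos φ cos δ sin H₀ = 1.6000×0.56353×0.04280 + 0.82610×0.99908×0.99957 = 0.038591 + 0.824985 = 0.863576.
Q̄ = (S₀/π) × [bracket] = (1860/π) × 0.863576 = 511.29 W/m².
Ratio Q̄_A / Q̄_B = 326.71 / 511.29 = 0.6390.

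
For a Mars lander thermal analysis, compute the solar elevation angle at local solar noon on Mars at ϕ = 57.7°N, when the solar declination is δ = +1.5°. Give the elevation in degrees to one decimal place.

33.8°

At local noon the hour angle is zero, so the zenith angle equals |ϕ − δ| = |+57.7° − (+1.500°)| = 56.200°.
Elevation = 90° − 56.200° = 33.8°.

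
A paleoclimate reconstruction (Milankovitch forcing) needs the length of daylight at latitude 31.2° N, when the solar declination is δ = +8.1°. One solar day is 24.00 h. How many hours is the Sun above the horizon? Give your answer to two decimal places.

cos H₀ = −tan φ · tan δ = −tan(+31.2°) × tan(+8.100°) = -0.0862, so H₀ = 1.6571 rad = 94.94°.
Daylight = 2H₀/(2π) × 24.00 h = (1.6571/π) × 24.00 = 12.66 h.

12.66 h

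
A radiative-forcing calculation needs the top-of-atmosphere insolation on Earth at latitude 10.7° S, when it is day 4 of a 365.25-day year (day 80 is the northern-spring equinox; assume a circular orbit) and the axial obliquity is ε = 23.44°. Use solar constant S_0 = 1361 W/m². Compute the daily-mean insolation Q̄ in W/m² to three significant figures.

Solar longitude: L_s = 360° × (4 − 80)/365.25 = -74.908°, i.e. -74.908° + 360° = 285.092°.
sin δ = sin 23.44° × sin 285.092° = -0.38407, so δ = -22.586°.
cos h₀ = −tan(-10.7°) tan(-22.586°) = -0.0786, h₀ = 1.6495 rad.
Bracket: h₀ sin ϕ sin δ + cos ϕ cos δ sin h₀ = 1.6495×-0.18567×-0.38407 + 0.98261×0.92330×0.99691 = 0.117626 + 0.904440 = 1.022066.
Q̄ = (S_0/π) × [bracket] = (1361/π) × 1.022066 = 442.8 W/m².

Q̄ ≈ 443 W/m²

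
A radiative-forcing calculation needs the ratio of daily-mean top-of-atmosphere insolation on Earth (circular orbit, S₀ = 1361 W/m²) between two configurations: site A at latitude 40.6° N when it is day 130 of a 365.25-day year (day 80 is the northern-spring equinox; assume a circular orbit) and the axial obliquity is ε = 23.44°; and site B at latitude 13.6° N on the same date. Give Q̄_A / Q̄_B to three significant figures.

Q̄_A / Q̄_B ≈ 1.02

— Configuration A (φ=+40.6°):
Solar longitude: λ_s = 360° × (130 − 80)/365.25 = 49.281°.
sin δ = sin 23.44° × sin 49.281° = 0.30149, so δ = +17.547°.
cos H₀ = −tan(+40.6°) tan(+17.547°) = -0.2710, H₀ = 1.8453 rad.
Bracket: H₀ sin φ sin δ + cos φ cos δ sin H₀ = 1.8453×0.65077×0.30149 + 0.75927×0.95347×0.96257 = 0.362049 + 0.696844 = 1.058893.
Q̄ = (S₀/π) × [bracket] = (1361/π) × 1.058893 = 458.73 W/m².
— Configuration B (φ=+13.6°):
cos H₀ = −tan(+13.6°) tan(+17.547°) = -0.0765, H₀ = 1.6474 rad.
Bracket: H₀ sin φ sin δ + cos φ cos δ sin H₀ = 1.6474×0.23514×0.30149 + 0.97196×0.95347×0.99707 = 0.116788 + 0.924019 = 1.040807.
Q̄ = (S₀/π) × [bracket] = (1361/π) × 1.040807 = 450.90 W/m².
Ratio Q̄_A / Q̄_B = 458.73 / 450.90 = 1.017.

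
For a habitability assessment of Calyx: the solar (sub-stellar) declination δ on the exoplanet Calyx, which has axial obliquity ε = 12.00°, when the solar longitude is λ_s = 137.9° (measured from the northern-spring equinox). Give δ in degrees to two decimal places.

δ = +8.01°

sin δ = sin ε · sin λ_s = sin 12.00° × sin 137.9° = 0.139390.
δ = arcsin(0.139390) = +8.01°.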